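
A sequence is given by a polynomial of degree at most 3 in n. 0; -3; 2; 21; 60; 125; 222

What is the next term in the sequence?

357

D1: -3  5  19  39  65  97
D2: 8  14  20  26  32
D3: 6  6  6  6
Constant third difference = 6, so extend:
32 + 6 = 38;  97 + 38 = 135;  222 + 135 = 357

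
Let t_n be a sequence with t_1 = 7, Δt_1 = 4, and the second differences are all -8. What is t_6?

-53

Build the table forward from the leading diagonal:
Second differences: -8, -8, -8, -8, -8, -8
First differences: 4, -4, -12, -20, -28, -36
t: 7, 11, 7, -5, -25, -53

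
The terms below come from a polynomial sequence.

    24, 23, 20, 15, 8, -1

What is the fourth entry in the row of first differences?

-7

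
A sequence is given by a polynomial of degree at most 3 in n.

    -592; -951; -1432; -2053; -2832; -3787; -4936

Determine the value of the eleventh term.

First differences: -359  -481  -621  -779  -955  -1149
Second differences: -122  -140  -158  -176  -194
Third differences: -18  -18  -18  -18
Third differences constant at -18.
-194 − 18 = -212;  -1149 − 212 = -1361;  -4936 − 1361 = -6297
-212 − 18 = -230;  -1361 − 230 = -1591;  -6297 − 1591 = -7888
-230 − 18 = -248;  -1591 − 248 = -1839;  -7888 − 1839 = -9727
-248 − 18 = -266;  -1839 − 266 = -2105;  -9727 − 2105 = -11832

-11832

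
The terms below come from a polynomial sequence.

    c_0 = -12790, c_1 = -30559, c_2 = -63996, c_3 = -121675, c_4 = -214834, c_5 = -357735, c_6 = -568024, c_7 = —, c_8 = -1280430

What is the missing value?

Using the first 7 terms:
First differences: -17769  -33437  -57679  -93159  -142901  -210289
Second differences: -15668  -24242  -35480  -49742  -67388
Third differences: -8574  -11238  -14262  -17646
Fourth differences: -2664  -3024  -3384
Fifth differences: -360  -360
Constant fifth difference = -360.
Extend forward: -3384 − 360 = -3744;  -17646 − 3744 = -21390;  -67388 − 21390 = -88778;  -210289 − 88778 = -299067;  -568024 − 299067 = -867091

-867091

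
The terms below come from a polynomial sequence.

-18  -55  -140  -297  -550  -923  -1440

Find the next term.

-2125

D1: -37, -85, -157, -253, -373, -517
D2: -48, -72, -96, -120, -144
D3: -24, -24, -24, -24
The third differences are constant (-24).
-144 − 24 = -168;  -517 − 168 = -685;  -1440 − 685 = -2125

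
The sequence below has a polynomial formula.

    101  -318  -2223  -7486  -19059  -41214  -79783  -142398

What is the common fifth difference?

-240

D1: -419, -1905, -5263, -11573, -22155, -38569, -62615
D2: -1486, -3358, -6310, -10582, -16414, -24046
D3: -1872, -2952, -4272, -5832, -7632
D4: -1080, -1320, -1560, -1800
D5: -240, -240, -240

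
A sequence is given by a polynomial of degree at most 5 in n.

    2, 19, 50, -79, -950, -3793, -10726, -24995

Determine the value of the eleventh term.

-166238

First differences: 17, 31, -129, -871, -2843, -6933, -14269
Second differences: 14, -160, -742, -1972, -4090, -7336
Third differences: -174, -582, -1230, -2118, -3246
Fourth differences: -408, -648, -888, -1128
Fifth differences: -240, -240, -240
The fifth differences are constant (-240).
-1128 − 240 = -1368;  -3246 − 1368 = -4614;  -7336 − 4614 = -11950;  -14269 − 11950 = -26219;  -24995 − 26219 = -51214
-1368 − 240 = -1608;  -4614 − 1608 = -6222;  -11950 − 6222 = -18172;  -26219 − 18172 = -44391;  -51214 − 44391 = -95605
-1608 − 240 = -1848;  -6222 − 1848 = -8070;  -18172 − 8070 = -26242;  -44391 − 26242 = -70633;  -95605 − 70633 = -166238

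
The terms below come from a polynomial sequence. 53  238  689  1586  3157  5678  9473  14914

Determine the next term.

185  451  897  1571  2521  3795  5441
266  446  674  950  1274  1646
180  228  276  324  372
48  48  48  48
The fourth differences are constant (48).
372 + 48 = 420;  1646 + 420 = 2066;  5441 + 2066 = 7507;  14914 + 7507 = 22421

22421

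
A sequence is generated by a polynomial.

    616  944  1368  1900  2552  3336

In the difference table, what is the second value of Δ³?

12

Δ: 328, 424, 532, 652, 784
Δ²: 96, 108, 120, 132
Δ³: 12, 12, 12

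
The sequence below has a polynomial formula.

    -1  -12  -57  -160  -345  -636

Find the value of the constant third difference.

-24

First differences: -11, -45, -103, -185, -291
Second differences: -34, -58, -82, -106
Third differences: -24, -24, -24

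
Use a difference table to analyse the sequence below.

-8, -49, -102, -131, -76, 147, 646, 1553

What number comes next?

3024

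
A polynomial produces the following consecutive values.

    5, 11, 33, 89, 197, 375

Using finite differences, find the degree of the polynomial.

3

First differences: 6, 22, 56, 108, 178
Second differences: 16, 34, 52, 70
Third differences: 18, 18, 18
The third differences are constant, so the polynomial has degree 3.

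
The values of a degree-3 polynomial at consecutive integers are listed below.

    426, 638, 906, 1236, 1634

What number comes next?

2106

Δ: 212 , 268 , 330 , 398
Δ²: 56 , 62 , 68
Δ³: 6 , 6
Constant third difference = 6, so extend:
68 + 6 = 74;  398 + 74 = 472;  1634 + 472 = 2106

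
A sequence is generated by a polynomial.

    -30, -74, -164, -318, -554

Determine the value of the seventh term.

-1344

Δ: -44 , -90 , -154 , -236
Δ²: -46 , -64 , -82
Δ³: -18 , -18
The third differences are constant (-18).
-82 − 18 = -100;  -236 − 100 = -336;  -554 − 336 = -890
-100 − 18 = -118;  -336 − 118 = -454;  -890 − 454 = -1344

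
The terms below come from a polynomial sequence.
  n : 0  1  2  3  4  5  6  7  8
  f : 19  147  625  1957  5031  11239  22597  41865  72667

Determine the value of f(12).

Δ: 128, 478, 1332, 3074, 6208, 11358, 19268, 30802
Δ²: 350, 854, 1742, 3134, 5150, 7910, 11534
Δ³: 504, 888, 1392, 2016, 2760, 3624
Δ⁴: 384, 504, 624, 744, 864
Δ⁵: 120, 120, 120, 120
Constant fifth difference = 120, so extend:
864 + 120 = 984;  3624 + 984 = 4608;  11534 + 4608 = 16142;  30802 + 16142 = 46944;  72667 + 46944 = 119611
984 + 120 = 1104;  4608 + 1104 = 5712;  16142 + 5712 = 21854;  46944 + 21854 = 68798;  119611 + 68798 = 188409
1104 + 120 = 1224;  5712 + 1224 = 6936;  21854 + 6936 = 28790;  68798 + 28790 = 97588;  188409 + 97588 = 285997
1224 + 120 = 1344;  6936 + 1344 = 8280;  28790 + 8280 = 37070;  97588 + 37070 = 134658;  285997 + 134658 = 420655

420655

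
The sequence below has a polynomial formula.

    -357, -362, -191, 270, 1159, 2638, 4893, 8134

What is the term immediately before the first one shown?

-266

-5, 171, 461, 889, 1479, 2255, 3241
176, 290, 428, 590, 776, 986
114, 138, 162, 186, 210
24, 24, 24, 24
The fourth differences are constant at 24.
Work back: 114 − 24 = 90;  176 − 90 = 86;  -5 − 86 = -91;  -357 + 91 = -266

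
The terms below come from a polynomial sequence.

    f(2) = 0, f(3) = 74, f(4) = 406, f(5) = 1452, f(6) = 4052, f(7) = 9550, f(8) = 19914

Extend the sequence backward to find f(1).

Δ: 74, 332, 1046, 2600, 5498, 10364
Δ²: 258, 714, 1554, 2898, 4866
Δ³: 456, 840, 1344, 1968
Δ⁴: 384, 504, 624
Δ⁵: 120, 120
The fifth differences are constant at 120.
Work back: 384 − 120 = 264;  456 − 264 = 192;  258 − 192 = 66;  74 − 66 = 8;  0 − 8 = -8

-8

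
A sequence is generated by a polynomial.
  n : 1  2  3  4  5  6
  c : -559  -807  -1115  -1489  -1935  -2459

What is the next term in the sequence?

-3067

Δ: -248 , -308 , -374 , -446 , -524
Δ²: -60 , -66 , -72 , -78
Δ³: -6 , -6 , -6
Constant third difference = -6, so extend:
-78 − 6 = -84;  -524 − 84 = -608;  -2459 − 608 = -3067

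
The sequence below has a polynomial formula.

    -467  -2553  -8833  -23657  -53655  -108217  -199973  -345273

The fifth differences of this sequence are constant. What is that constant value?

D1: -2086, -6280, -14824, -29998, -54562, -91756, -145300
D2: -4194, -8544, -15174, -24564, -37194, -53544
D3: -4350, -6630, -9390, -12630, -16350
D4: -2280, -2760, -3240, -3720
D5: -480, -480, -480

-480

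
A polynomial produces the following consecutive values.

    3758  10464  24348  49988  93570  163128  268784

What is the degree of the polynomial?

Δ: 6706, 13884, 25640, 43582, 69558, 105656
Δ²: 7178, 11756, 17942, 25976, 36098
Δ³: 4578, 6186, 8034, 10122
Δ⁴: 1608, 1848, 2088
Δ⁵: 240, 240
The fifth differences are constant, so the polynomial has degree 5.

5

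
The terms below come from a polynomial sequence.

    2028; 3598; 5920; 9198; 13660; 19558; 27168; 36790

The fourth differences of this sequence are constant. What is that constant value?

D1: 1570, 2322, 3278, 4462, 5898, 7610, 9622
D2: 752, 956, 1184, 1436, 1712, 2012
D3: 204, 228, 252, 276, 300
D4: 24, 24, 24, 24

24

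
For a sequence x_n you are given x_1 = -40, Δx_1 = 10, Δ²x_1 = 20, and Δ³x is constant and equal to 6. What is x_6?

270

Build the table forward from the leading diagonal:
Δ³: 6  6  6  6  6  6
Δ²: 20  26  32  38  44  50
Δ: 10  30  56  88  126  170
x: -40  -30  0  56  144  270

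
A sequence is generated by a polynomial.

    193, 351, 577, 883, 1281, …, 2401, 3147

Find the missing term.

Using the first 5 terms:
First differences: 158  226  306  398
Second differences: 68  80  92
Third differences: 12  12
Constant third difference = 12.
Extend forward: 92 + 12 = 104;  398 + 104 = 502;  1281 + 502 = 1783

1783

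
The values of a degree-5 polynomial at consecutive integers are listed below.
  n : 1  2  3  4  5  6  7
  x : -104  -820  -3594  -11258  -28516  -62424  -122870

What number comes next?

-223054

First differences: -716 , -2774 , -7664 , -17258 , -33908 , -60446
Second differences: -2058 , -4890 , -9594 , -16650 , -26538
Third differences: -2832 , -4704 , -7056 , -9888
Fourth differences: -1872 , -2352 , -2832
Fifth differences: -480 , -480
Fifth differences constant at -480.
-2832 − 480 = -3312;  -9888 − 3312 = -13200;  -26538 − 13200 = -39738;  -60446 − 39738 = -100184;  -122870 − 100184 = -223054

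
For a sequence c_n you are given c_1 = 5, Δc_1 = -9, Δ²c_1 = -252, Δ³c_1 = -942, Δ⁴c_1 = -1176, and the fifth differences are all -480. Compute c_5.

-6487

Build the table forward from the leading diagonal:
D5: -480  -480  -480  -480  -480
D4: -1176  -1656  -2136  -2616  -3096
D3: -942  -2118  -3774  -5910  -8526
D2: -252  -1194  -3312  -7086  -12996
D1: -9  -261  -1455  -4767  -11853
c: 5  -4  -265  -1720  -6487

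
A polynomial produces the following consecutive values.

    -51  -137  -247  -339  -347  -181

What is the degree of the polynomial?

Δ: -86, -110, -92, -8, 166
Δ²: -24, 18, 84, 174
Δ³: 42, 66, 90
Δ⁴: 24, 24
The fourth differences are constant, so the polynomial has degree 4.

4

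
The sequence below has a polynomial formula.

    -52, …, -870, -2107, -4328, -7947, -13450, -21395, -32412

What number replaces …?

-275

Using the last 7 terms:
First differences: -1237  -2221  -3619  -5503  -7945  -11017
Second differences: -984  -1398  -1884  -2442  -3072
Third differences: -414  -486  -558  -630
Fourth differences: -72  -72  -72
Constant fourth difference = -72.
Extend backward: -414 + 72 = -342;  -984 + 342 = -642;  -1237 + 642 = -595;  -870 + 595 = -275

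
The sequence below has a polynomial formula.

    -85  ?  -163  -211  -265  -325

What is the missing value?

-121

Using the last 4 terms:
D1: -48, -54, -60
D2: -6, -6
Constant second difference = -6.
Extend backward: -48 + 6 = -42;  -163 + 42 = -121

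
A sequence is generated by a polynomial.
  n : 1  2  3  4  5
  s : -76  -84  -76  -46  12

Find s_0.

D1: -8, 8, 30, 58
D2: 16, 22, 28
D3: 6, 6
The third differences are constant at 6.
Work back: 16 − 6 = 10;  -8 − 10 = -18;  -76 + 18 = -58

-58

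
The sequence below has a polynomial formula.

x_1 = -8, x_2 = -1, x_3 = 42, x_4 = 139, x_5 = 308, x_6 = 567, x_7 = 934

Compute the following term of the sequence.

1427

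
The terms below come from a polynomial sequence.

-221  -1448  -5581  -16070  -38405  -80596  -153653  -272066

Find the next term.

Δ: -1227  -4133  -10489  -22335  -42191  -73057  -118413
Δ²: -2906  -6356  -11846  -19856  -30866  -45356
Δ³: -3450  -5490  -8010  -11010  -14490
Δ⁴: -2040  -2520  -3000  -3480
Δ⁵: -480  -480  -480
The fifth differences are constant (-480).
-3480 − 480 = -3960;  -14490 − 3960 = -18450;  -45356 − 18450 = -63806;  -118413 − 63806 = -182219;  -272066 − 182219 = -454285

-454285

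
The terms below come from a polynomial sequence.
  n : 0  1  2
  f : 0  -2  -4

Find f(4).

-8

D1: -2  -2
The first differences are constant (-2).
-4 − 2 = -6
-6 − 2 = -8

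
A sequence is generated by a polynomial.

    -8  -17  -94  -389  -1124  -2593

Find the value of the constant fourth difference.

-72

D1: -9, -77, -295, -735, -1469
D2: -68, -218, -440, -734
D3: -150, -222, -294
D4: -72, -72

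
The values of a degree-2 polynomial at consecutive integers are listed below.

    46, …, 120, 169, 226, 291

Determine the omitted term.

79

Using the last 4 terms:
49, 57, 65
8, 8
Constant second difference = 8.
Extend backward: 49 − 8 = 41;  120 − 41 = 79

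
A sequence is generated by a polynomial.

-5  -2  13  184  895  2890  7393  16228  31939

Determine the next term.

57910

D1: 3, 15, 171, 711, 1995, 4503, 8835, 15711
D2: 12, 156, 540, 1284, 2508, 4332, 6876
D3: 144, 384, 744, 1224, 1824, 2544
D4: 240, 360, 480, 600, 720
D5: 120, 120, 120, 120
The fifth differences are constant (120).
720 + 120 = 840;  2544 + 840 = 3384;  6876 + 3384 = 10260;  15711 + 10260 = 25971;  31939 + 25971 = 57910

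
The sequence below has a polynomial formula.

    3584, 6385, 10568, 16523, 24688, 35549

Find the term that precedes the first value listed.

D1: 2801, 4183, 5955, 8165, 10861
D2: 1382, 1772, 2210, 2696
D3: 390, 438, 486
D4: 48, 48
The fourth differences are constant at 48.
Work back: 390 − 48 = 342;  1382 − 342 = 1040;  2801 − 1040 = 1761;  3584 − 1761 = 1823

1823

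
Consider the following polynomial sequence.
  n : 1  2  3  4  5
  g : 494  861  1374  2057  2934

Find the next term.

Δ: 367, 513, 683, 877
Δ²: 146, 170, 194
Δ³: 24, 24
Constant third difference = 24, so extend:
194 + 24 = 218;  877 + 218 = 1095;  2934 + 1095 = 4029

4029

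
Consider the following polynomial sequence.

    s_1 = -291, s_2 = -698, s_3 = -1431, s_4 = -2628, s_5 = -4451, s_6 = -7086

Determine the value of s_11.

Δ: -407  -733  -1197  -1823  -2635
Δ²: -326  -464  -626  -812
Δ³: -138  -162  -186
Δ⁴: -24  -24
Fourth differences constant at -24.
-186 − 24 = -210;  -812 − 210 = -1022;  -2635 − 1022 = -3657;  -7086 − 3657 = -10743
-210 − 24 = -234;  -1022 − 234 = -1256;  -3657 − 1256 = -4913;  -10743 − 4913 = -15656
-234 − 24 = -258;  -1256 − 258 = -1514;  -4913 − 1514 = -6427;  -15656 − 6427 = -22083
-258 − 24 = -282;  -1514 − 282 = -1796;  -6427 − 1796 = -8223;  -22083 − 8223 = -30306
-282 − 24 = -306;  -1796 − 306 = -2102;  -8223 − 2102 = -10325;  -30306 − 10325 = -40631

-40631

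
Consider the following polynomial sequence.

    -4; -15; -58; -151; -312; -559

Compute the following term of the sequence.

-11  -43  -93  -161  -247
-32  -50  -68  -86
-18  -18  -18
Constant third difference = -18, so extend:
-86 − 18 = -104;  -247 − 104 = -351;  -559 − 351 = -910

-910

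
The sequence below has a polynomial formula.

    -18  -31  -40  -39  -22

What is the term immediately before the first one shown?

-7

-13  -9  1  17
4  10  16
6  6
The third differences are constant at 6.
Work back: 4 − 6 = -2;  -13 + 2 = -11;  -18 + 11 = -7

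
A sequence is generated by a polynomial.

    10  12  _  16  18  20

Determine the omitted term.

Using the last 3 terms:
2, 2
Constant first difference = 2.
Extend backward: 16 − 2 = 14

14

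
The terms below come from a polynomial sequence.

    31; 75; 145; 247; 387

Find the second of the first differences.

D1: 44, 70, 102, 140
D2: 26, 32, 38
D3: 6, 6

70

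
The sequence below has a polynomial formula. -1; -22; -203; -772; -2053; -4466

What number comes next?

Δ: -21, -181, -569, -1281, -2413
Δ²: -160, -388, -712, -1132
Δ³: -228, -324, -420
Δ⁴: -96, -96
The fourth differences are constant (-96).
-420 − 96 = -516;  -1132 − 516 = -1648;  -2413 − 1648 = -4061;  -4466 − 4061 = -8527

-8527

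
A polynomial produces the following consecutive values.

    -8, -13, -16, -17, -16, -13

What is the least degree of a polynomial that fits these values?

2

Δ: -5, -3, -1, 1, 3
Δ²: 2, 2, 2, 2
The second differences are constant, so the polynomial has degree 2.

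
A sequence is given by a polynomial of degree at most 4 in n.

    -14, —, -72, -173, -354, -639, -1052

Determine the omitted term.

Using the last 5 terms:
First differences: -101, -181, -285, -413
Second differences: -80, -104, -128
Third differences: -24, -24
Constant third difference = -24.
Extend backward: -80 + 24 = -56;  -101 + 56 = -45;  -72 + 45 = -27

-27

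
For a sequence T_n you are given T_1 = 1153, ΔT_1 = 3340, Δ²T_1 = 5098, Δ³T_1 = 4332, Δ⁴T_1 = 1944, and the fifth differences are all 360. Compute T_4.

30799

Build the table forward from the leading diagonal:
Δ⁵: 360  360  360  360
Δ⁴: 1944  2304  2664  3024
Δ³: 4332  6276  8580  11244
Δ²: 5098  9430  15706  24286
Δ: 3340  8438  17868  33574
T: 1153  4493  12931  30799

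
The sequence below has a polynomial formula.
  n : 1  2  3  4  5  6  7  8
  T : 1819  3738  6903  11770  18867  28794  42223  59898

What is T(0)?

D1: 1919  3165  4867  7097  9927  13429  17675
D2: 1246  1702  2230  2830  3502  4246
D3: 456  528  600  672  744
D4: 72  72  72  72
The fourth differences are constant at 72.
Work back: 456 − 72 = 384;  1246 − 384 = 862;  1919 − 862 = 1057;  1819 − 1057 = 762

762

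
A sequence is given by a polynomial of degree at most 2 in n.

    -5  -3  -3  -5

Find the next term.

-9

D1: 2, 0, -2
D2: -2, -2
Second differences constant at -2.
-2 − 2 = -4;  -5 − 4 = -9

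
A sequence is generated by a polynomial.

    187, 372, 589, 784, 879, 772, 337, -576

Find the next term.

-2141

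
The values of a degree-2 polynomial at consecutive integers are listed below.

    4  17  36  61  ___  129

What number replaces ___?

Using the first 4 terms:
13, 19, 25
6, 6
Constant second difference = 6.
Extend forward: 25 + 6 = 31;  61 + 31 = 92

92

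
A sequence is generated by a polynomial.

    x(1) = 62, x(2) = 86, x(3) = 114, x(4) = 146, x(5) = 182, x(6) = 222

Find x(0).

42

First differences: 24, 28, 32, 36, 40
Second differences: 4, 4, 4, 4
The second differences are constant at 4.
Work back: 24 − 4 = 20;  62 − 20 = 42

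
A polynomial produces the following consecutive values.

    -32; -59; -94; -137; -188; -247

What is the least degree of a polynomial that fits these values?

2

Δ: -27, -35, -43, -51, -59
Δ²: -8, -8, -8, -8
The second differences are constant, so the polynomial has degree 2.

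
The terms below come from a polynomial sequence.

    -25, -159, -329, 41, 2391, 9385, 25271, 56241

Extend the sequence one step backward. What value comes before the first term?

1

First differences: -134, -170, 370, 2350, 6994, 15886, 30970
Second differences: -36, 540, 1980, 4644, 8892, 15084
Third differences: 576, 1440, 2664, 4248, 6192
Fourth differences: 864, 1224, 1584, 1944
Fifth differences: 360, 360, 360
The fifth differences are constant at 360.
Work back: 864 − 360 = 504;  576 − 504 = 72;  -36 − 72 = -108;  -134 + 108 = -26;  -25 + 26 = 1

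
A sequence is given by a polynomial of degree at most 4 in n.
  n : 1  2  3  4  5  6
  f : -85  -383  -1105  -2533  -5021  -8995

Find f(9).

-35173

-298, -722, -1428, -2488, -3974
-424, -706, -1060, -1486
-282, -354, -426
-72, -72
Constant fourth difference = -72, so extend:
-426 − 72 = -498;  -1486 − 498 = -1984;  -3974 − 1984 = -5958;  -8995 − 5958 = -14953
-498 − 72 = -570;  -1984 − 570 = -2554;  -5958 − 2554 = -8512;  -14953 − 8512 = -23465
-570 − 72 = -642;  -2554 − 642 = -3196;  -8512 − 3196 = -11708;  -23465 − 11708 = -35173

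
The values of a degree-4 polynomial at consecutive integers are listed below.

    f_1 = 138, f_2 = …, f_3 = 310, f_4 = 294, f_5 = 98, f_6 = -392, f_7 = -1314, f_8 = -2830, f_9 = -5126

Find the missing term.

Using the last 7 terms:
First differences: -16  -196  -490  -922  -1516  -2296
Second differences: -180  -294  -432  -594  -780
Third differences: -114  -138  -162  -186
Fourth differences: -24  -24  -24
Constant fourth difference = -24.
Extend backward: -114 + 24 = -90;  -180 + 90 = -90;  -16 + 90 = 74;  310 − 74 = 236

236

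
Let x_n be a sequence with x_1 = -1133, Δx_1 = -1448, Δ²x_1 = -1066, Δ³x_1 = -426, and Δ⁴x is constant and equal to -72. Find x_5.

Build the table forward from the leading diagonal:
D4: -72, -72, -72, -72, -72
D3: -426, -498, -570, -642, -714
D2: -1066, -1492, -1990, -2560, -3202
D1: -1448, -2514, -4006, -5996, -8556
x: -1133, -2581, -5095, -9101, -15097

-15097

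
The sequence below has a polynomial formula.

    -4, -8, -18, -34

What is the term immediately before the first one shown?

D1: -4, -10, -16
D2: -6, -6
The second differences are constant at -6.
Work back: -4 + 6 = 2;  -4 − 2 = -6

-6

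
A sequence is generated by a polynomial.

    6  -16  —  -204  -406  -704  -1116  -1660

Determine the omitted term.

-80

Using the last 5 terms:
Δ: -202  -298  -412  -544
Δ²: -96  -114  -132
Δ³: -18  -18
Constant third difference = -18.
Extend backward: -96 + 18 = -78;  -202 + 78 = -124;  -204 + 124 = -80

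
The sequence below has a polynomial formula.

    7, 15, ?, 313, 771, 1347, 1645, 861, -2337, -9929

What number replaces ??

Using the last 7 terms:
458, 576, 298, -784, -3198, -7592
118, -278, -1082, -2414, -4394
-396, -804, -1332, -1980
-408, -528, -648
-120, -120
Constant fifth difference = -120.
Extend backward: -408 + 120 = -288;  -396 + 288 = -108;  118 + 108 = 226;  458 − 226 = 232;  313 − 232 = 81

81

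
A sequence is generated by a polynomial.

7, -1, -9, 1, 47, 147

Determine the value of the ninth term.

-8, -8, 10, 46, 100
0, 18, 36, 54
18, 18, 18
Third differences constant at 18.
54 + 18 = 72;  100 + 72 = 172;  147 + 172 = 319
72 + 18 = 90;  172 + 90 = 262;  319 + 262 = 581
90 + 18 = 108;  262 + 108 = 370;  581 + 370 = 951

951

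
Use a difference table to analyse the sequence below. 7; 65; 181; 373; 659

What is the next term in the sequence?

1057

First differences: 58, 116, 192, 286
Second differences: 58, 76, 94
Third differences: 18, 18
Constant third difference = 18, so extend:
94 + 18 = 112;  286 + 112 = 398;  659 + 398 = 1057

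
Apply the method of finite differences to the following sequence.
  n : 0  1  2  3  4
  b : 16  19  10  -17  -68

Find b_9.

-893

First differences: 3 , -9 , -27 , -51
Second differences: -12 , -18 , -24
Third differences: -6 , -6
Third differences constant at -6.
-24 − 6 = -30;  -51 − 30 = -81;  -68 − 81 = -149
-30 − 6 = -36;  -81 − 36 = -117;  -149 − 117 = -266
-36 − 6 = -42;  -117 − 42 = -159;  -266 − 159 = -425
-42 − 6 = -48;  -159 − 48 = -207;  -425 − 207 = -632
-48 − 6 = -54;  -207 − 54 = -261;  -632 − 261 = -893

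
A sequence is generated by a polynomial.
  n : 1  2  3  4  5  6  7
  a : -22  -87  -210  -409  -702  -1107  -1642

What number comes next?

-65  -123  -199  -293  -405  -535
-58  -76  -94  -112  -130
-18  -18  -18  -18
Constant third difference = -18, so extend:
-130 − 18 = -148;  -535 − 148 = -683;  -1642 − 683 = -2325

-2325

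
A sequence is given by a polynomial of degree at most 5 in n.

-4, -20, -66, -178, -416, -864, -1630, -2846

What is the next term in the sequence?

-4668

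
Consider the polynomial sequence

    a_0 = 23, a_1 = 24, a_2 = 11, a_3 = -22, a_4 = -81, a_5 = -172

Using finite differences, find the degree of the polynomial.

3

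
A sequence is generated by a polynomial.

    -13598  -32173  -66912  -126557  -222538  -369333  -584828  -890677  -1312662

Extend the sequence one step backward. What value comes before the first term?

-4773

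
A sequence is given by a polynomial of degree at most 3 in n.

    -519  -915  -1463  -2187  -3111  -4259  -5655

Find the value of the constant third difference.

-24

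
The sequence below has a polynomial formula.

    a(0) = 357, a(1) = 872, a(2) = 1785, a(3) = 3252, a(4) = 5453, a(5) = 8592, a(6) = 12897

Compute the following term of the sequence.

Δ: 515, 913, 1467, 2201, 3139, 4305
Δ²: 398, 554, 734, 938, 1166
Δ³: 156, 180, 204, 228
Δ⁴: 24, 24, 24
Fourth differences constant at 24.
228 + 24 = 252;  1166 + 252 = 1418;  4305 + 1418 = 5723;  12897 + 5723 = 18620

18620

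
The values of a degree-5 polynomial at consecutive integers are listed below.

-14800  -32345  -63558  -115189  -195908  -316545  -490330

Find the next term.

D1: -17545  -31213  -51631  -80719  -120637  -173785
D2: -13668  -20418  -29088  -39918  -53148
D3: -6750  -8670  -10830  -13230
D4: -1920  -2160  -2400
D5: -240  -240
The fifth differences are constant (-240).
-2400 − 240 = -2640;  -13230 − 2640 = -15870;  -53148 − 15870 = -69018;  -173785 − 69018 = -242803;  -490330 − 242803 = -733133

-733133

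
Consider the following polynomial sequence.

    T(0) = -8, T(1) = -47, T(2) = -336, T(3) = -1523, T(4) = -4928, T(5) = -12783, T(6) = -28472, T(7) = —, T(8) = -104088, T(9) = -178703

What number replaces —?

Using the first 7 terms:
Δ: -39  -289  -1187  -3405  -7855  -15689
Δ²: -250  -898  -2218  -4450  -7834
Δ³: -648  -1320  -2232  -3384
Δ⁴: -672  -912  -1152
Δ⁵: -240  -240
Constant fifth difference = -240.
Extend forward: -1152 − 240 = -1392;  -3384 − 1392 = -4776;  -7834 − 4776 = -12610;  -15689 − 12610 = -28299;  -28472 − 28299 = -56771

-56771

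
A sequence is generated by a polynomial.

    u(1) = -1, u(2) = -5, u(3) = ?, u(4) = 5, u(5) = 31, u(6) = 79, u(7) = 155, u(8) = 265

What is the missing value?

Using the last 5 terms:
First differences: 26  48  76  110
Second differences: 22  28  34
Third differences: 6  6
Constant third difference = 6.
Extend backward: 22 − 6 = 16;  26 − 16 = 10;  5 − 10 = -5

-5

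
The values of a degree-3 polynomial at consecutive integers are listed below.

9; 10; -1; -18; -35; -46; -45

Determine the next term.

-26

Δ: 1, -11, -17, -17, -11, 1
Δ²: -12, -6, 0, 6, 12
Δ³: 6, 6, 6, 6
Third differences constant at 6.
12 + 6 = 18;  1 + 18 = 19;  -45 + 19 = -26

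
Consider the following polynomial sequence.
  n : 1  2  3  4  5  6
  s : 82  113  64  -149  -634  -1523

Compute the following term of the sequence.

-2972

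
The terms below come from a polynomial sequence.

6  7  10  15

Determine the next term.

Δ: 1 , 3 , 5
Δ²: 2 , 2
The second differences are constant (2).
5 + 2 = 7;  15 + 7 = 22

22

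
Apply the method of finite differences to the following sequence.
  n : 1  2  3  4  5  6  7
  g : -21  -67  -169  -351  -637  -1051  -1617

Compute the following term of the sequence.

D1: -46, -102, -182, -286, -414, -566
D2: -56, -80, -104, -128, -152
D3: -24, -24, -24, -24
Third differences constant at -24.
-152 − 24 = -176;  -566 − 176 = -742;  -1617 − 742 = -2359

-2359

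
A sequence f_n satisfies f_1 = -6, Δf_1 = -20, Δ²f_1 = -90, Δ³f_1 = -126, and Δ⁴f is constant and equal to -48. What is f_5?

-1178

Build the table forward from the leading diagonal:
D4: -48  -48  -48  -48  -48
D3: -126  -174  -222  -270  -318
D2: -90  -216  -390  -612  -882
D1: -20  -110  -326  -716  -1328
f: -6  -26  -136  -462  -1178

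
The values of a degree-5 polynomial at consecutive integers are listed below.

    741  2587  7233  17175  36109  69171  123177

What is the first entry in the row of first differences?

Δ: 1846, 4646, 9942, 18934, 33062, 54006
Δ²: 2800, 5296, 8992, 14128, 20944
Δ³: 2496, 3696, 5136, 6816
Δ⁴: 1200, 1440, 1680
Δ⁵: 240, 240

1846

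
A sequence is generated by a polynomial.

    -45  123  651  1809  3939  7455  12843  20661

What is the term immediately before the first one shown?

-51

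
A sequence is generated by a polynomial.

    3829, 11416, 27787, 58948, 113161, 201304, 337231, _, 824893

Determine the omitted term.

538132

Using the first 7 terms:
D1: 7587  16371  31161  54213  88143  135927
D2: 8784  14790  23052  33930  47784
D3: 6006  8262  10878  13854
D4: 2256  2616  2976
D5: 360  360
Constant fifth difference = 360.
Extend forward: 2976 + 360 = 3336;  13854 + 3336 = 17190;  47784 + 17190 = 64974;  135927 + 64974 = 200901;  337231 + 200901 = 538132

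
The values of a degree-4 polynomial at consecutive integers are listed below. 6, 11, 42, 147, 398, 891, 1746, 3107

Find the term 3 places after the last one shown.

12026

First differences: 5 , 31 , 105 , 251 , 493 , 855 , 1361
Second differences: 26 , 74 , 146 , 242 , 362 , 506
Third differences: 48 , 72 , 96 , 120 , 144
Fourth differences: 24 , 24 , 24 , 24
The fourth differences are constant (24).
144 + 24 = 168;  506 + 168 = 674;  1361 + 674 = 2035;  3107 + 2035 = 5142
168 + 24 = 192;  674 + 192 = 866;  2035 + 866 = 2901;  5142 + 2901 = 8043
192 + 24 = 216;  866 + 216 = 1082;  2901 + 1082 = 3983;  8043 + 3983 = 12026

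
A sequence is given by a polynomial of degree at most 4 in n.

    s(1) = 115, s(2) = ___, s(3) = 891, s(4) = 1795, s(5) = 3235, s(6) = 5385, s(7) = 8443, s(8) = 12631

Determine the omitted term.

373

Using the last 6 terms:
Δ: 904  1440  2150  3058  4188
Δ²: 536  710  908  1130
Δ³: 174  198  222
Δ⁴: 24  24
Constant fourth difference = 24.
Extend backward: 174 − 24 = 150;  536 − 150 = 386;  904 − 386 = 518;  891 − 518 = 373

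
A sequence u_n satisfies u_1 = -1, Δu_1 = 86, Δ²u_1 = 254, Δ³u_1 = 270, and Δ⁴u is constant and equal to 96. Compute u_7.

Build the table forward from the leading diagonal:
Δ⁴: 96  96  96  96  96  96  96
Δ³: 270  366  462  558  654  750  846
Δ²: 254  524  890  1352  1910  2564  3314
Δ: 86  340  864  1754  3106  5016  7580
u: -1  85  425  1289  3043  6149  11165

11165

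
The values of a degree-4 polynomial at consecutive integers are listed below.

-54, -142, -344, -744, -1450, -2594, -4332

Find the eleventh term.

-21184

First differences: -88, -202, -400, -706, -1144, -1738
Second differences: -114, -198, -306, -438, -594
Third differences: -84, -108, -132, -156
Fourth differences: -24, -24, -24
Fourth differences constant at -24.
-156 − 24 = -180;  -594 − 180 = -774;  -1738 − 774 = -2512;  -4332 − 2512 = -6844
-180 − 24 = -204;  -774 − 204 = -978;  -2512 − 978 = -3490;  -6844 − 3490 = -10334
-204 − 24 = -228;  -978 − 228 = -1206;  -3490 − 1206 = -4696;  -10334 − 4696 = -15030
-228 − 24 = -252;  -1206 − 252 = -1458;  -4696 − 1458 = -6154;  -15030 − 6154 = -21184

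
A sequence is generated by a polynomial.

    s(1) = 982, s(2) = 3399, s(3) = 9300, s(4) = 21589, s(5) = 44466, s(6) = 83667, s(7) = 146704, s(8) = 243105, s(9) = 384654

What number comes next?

585631

D1: 2417  5901  12289  22877  39201  63037  96401  141549
D2: 3484  6388  10588  16324  23836  33364  45148
D3: 2904  4200  5736  7512  9528  11784
D4: 1296  1536  1776  2016  2256
D5: 240  240  240  240
Constant fifth difference = 240, so extend:
2256 + 240 = 2496;  11784 + 2496 = 14280;  45148 + 14280 = 59428;  141549 + 59428 = 200977;  384654 + 200977 = 585631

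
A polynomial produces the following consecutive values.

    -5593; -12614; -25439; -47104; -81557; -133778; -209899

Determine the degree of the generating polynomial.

5

First differences: -7021, -12825, -21665, -34453, -52221, -76121
Second differences: -5804, -8840, -12788, -17768, -23900
Third differences: -3036, -3948, -4980, -6132
Fourth differences: -912, -1032, -1152
Fifth differences: -120, -120
The fifth differences are constant, so the polynomial has degree 5.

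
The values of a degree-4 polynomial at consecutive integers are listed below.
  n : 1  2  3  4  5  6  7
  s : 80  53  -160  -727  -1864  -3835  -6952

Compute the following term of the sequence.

-11575

D1: -27, -213, -567, -1137, -1971, -3117
D2: -186, -354, -570, -834, -1146
D3: -168, -216, -264, -312
D4: -48, -48, -48
Fourth differences constant at -48.
-312 − 48 = -360;  -1146 − 360 = -1506;  -3117 − 1506 = -4623;  -6952 − 4623 = -11575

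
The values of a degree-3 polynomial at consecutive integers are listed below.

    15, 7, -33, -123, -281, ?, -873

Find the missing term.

Using the first 5 terms:
-8, -40, -90, -158
-32, -50, -68
-18, -18
Constant third difference = -18.
Extend forward: -68 − 18 = -86;  -158 − 86 = -244;  -281 − 244 = -525

-525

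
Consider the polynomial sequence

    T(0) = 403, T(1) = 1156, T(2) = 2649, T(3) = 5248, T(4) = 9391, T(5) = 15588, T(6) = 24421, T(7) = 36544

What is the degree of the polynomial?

4

753, 1493, 2599, 4143, 6197, 8833, 12123
740, 1106, 1544, 2054, 2636, 3290
366, 438, 510, 582, 654
72, 72, 72, 72
The fourth differences are constant, so the polynomial has degree 4.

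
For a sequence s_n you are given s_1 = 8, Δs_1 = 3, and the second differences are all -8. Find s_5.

-28

Build the table forward from the leading diagonal:
D2: -8, -8, -8, -8, -8
D1: 3, -5, -13, -21, -29
s: 8, 11, 6, -7, -28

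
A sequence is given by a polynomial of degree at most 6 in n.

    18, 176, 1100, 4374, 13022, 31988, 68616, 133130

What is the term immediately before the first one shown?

D1: 158, 924, 3274, 8648, 18966, 36628, 64514
D2: 766, 2350, 5374, 10318, 17662, 27886
D3: 1584, 3024, 4944, 7344, 10224
D4: 1440, 1920, 2400, 2880
D5: 480, 480, 480
The fifth differences are constant at 480.
Work back: 1440 − 480 = 960;  1584 − 960 = 624;  766 − 624 = 142;  158 − 142 = 16;  18 − 16 = 2

2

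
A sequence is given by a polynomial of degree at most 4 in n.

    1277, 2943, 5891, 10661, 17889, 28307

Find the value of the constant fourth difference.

96

First differences: 1666, 2948, 4770, 7228, 10418
Second differences: 1282, 1822, 2458, 3190
Third differences: 540, 636, 732
Fourth differences: 96, 96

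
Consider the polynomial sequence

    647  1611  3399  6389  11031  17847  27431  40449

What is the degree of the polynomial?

Δ: 964, 1788, 2990, 4642, 6816, 9584, 13018
Δ²: 824, 1202, 1652, 2174, 2768, 3434
Δ³: 378, 450, 522, 594, 666
Δ⁴: 72, 72, 72, 72
The fourth differences are constant, so the polynomial has degree 4.

4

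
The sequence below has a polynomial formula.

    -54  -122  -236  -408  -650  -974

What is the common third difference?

-12

Δ: -68, -114, -172, -242, -324
Δ²: -46, -58, -70, -82
Δ³: -12, -12, -12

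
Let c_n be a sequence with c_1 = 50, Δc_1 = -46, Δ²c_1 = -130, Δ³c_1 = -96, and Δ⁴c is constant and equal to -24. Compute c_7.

Build the table forward from the leading diagonal:
Fourth differences: -24  -24  -24  -24  -24  -24  -24
Third differences: -96  -120  -144  -168  -192  -216  -240
Second differences: -130  -226  -346  -490  -658  -850  -1066
First differences: -46  -176  -402  -748  -1238  -1896  -2746
c: 50  4  -172  -574  -1322  -2560  -4456

-4456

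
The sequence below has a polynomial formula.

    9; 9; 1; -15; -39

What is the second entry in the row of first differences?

-8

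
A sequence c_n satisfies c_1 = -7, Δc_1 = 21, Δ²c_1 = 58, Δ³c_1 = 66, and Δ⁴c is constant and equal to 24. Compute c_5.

713

Build the table forward from the leading diagonal:
D4: 24, 24, 24, 24, 24
D3: 66, 90, 114, 138, 162
D2: 58, 124, 214, 328, 466
D1: 21, 79, 203, 417, 745
c: -7, 14, 93, 296, 713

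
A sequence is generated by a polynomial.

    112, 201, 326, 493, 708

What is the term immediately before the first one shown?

53

Δ: 89, 125, 167, 215
Δ²: 36, 42, 48
Δ³: 6, 6
The third differences are constant at 6.
Work back: 36 − 6 = 30;  89 − 30 = 59;  112 − 59 = 53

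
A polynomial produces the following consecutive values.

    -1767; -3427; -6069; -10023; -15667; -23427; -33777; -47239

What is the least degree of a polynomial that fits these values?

D1: -1660, -2642, -3954, -5644, -7760, -10350, -13462
D2: -982, -1312, -1690, -2116, -2590, -3112
D3: -330, -378, -426, -474, -522
D4: -48, -48, -48, -48
The fourth differences are constant, so the polynomial has degree 4.

4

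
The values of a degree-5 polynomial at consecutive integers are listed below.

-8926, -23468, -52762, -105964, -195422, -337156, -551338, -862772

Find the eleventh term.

-2708186

Δ: -14542 , -29294 , -53202 , -89458 , -141734 , -214182 , -311434
Δ²: -14752 , -23908 , -36256 , -52276 , -72448 , -97252
Δ³: -9156 , -12348 , -16020 , -20172 , -24804
Δ⁴: -3192 , -3672 , -4152 , -4632
Δ⁵: -480 , -480 , -480
Constant fifth difference = -480, so extend:
-4632 − 480 = -5112;  -24804 − 5112 = -29916;  -97252 − 29916 = -127168;  -311434 − 127168 = -438602;  -862772 − 438602 = -1301374
-5112 − 480 = -5592;  -29916 − 5592 = -35508;  -127168 − 35508 = -162676;  -438602 − 162676 = -601278;  -1301374 − 601278 = -1902652
-5592 − 480 = -6072;  -35508 − 6072 = -41580;  -162676 − 41580 = -204256;  -601278 − 204256 = -805534;  -1902652 − 805534 = -2708186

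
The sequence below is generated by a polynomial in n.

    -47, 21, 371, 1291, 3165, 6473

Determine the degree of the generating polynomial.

Δ: 68, 350, 920, 1874, 3308
Δ²: 282, 570, 954, 1434
Δ³: 288, 384, 480
Δ⁴: 96, 96
The fourth differences are constant, so the polynomial has degree 4.

4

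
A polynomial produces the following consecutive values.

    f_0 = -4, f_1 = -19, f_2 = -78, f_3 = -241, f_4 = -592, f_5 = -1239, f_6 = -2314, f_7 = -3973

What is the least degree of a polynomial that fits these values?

Δ: -15, -59, -163, -351, -647, -1075, -1659
Δ²: -44, -104, -188, -296, -428, -584
Δ³: -60, -84, -108, -132, -156
Δ⁴: -24, -24, -24, -24
The fourth differences are constant, so the polynomial has degree 4.

4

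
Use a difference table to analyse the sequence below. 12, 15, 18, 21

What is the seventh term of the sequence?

First differences: 3  3  3
First differences constant at 3.
21 + 3 = 24
24 + 3 = 27
27 + 3 = 30

30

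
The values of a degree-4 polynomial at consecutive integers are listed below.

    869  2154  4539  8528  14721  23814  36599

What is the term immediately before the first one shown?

1285  2385  3989  6193  9093  12785
1100  1604  2204  2900  3692
504  600  696  792
96  96  96
The fourth differences are constant at 96.
Work back: 504 − 96 = 408;  1100 − 408 = 692;  1285 − 692 = 593;  869 − 593 = 276

276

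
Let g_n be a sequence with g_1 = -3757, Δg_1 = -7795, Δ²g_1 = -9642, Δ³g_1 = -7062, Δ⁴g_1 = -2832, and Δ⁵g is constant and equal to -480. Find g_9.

Build the table forward from the leading diagonal:
D5: -480, -480, -480, -480, -480, -480, -480, -480, -480
D4: -2832, -3312, -3792, -4272, -4752, -5232, -5712, -6192, -6672
D3: -7062, -9894, -13206, -16998, -21270, -26022, -31254, -36966, -43158
D2: -9642, -16704, -26598, -39804, -56802, -78072, -104094, -135348, -172314
D1: -7795, -17437, -34141, -60739, -100543, -157345, -235417, -339511, -474859
g: -3757, -11552, -28989, -63130, -123869, -224412, -381757, -617174, -956685

-956685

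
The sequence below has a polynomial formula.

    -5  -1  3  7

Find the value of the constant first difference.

First differences: 4, 4, 4

4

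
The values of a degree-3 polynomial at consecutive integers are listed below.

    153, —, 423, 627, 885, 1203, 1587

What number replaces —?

Using the last 5 terms:
First differences: 204, 258, 318, 384
Second differences: 54, 60, 66
Third differences: 6, 6
Constant third difference = 6.
Extend backward: 54 − 6 = 48;  204 − 48 = 156;  423 − 156 = 267

267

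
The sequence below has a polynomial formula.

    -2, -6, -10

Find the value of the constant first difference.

-4

Δ: -4, -4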